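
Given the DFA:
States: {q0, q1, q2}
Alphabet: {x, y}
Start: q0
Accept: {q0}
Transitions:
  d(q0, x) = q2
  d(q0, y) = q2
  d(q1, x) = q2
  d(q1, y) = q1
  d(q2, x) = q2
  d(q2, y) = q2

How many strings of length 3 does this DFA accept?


Enumerating all length-3 strings:
  "xxx" -> q2 [reject]
  "xxy" -> q2 [reject]
  "xyx" -> q2 [reject]
  "xyy" -> q2 [reject]
  "yxx" -> q2 [reject]
  "yxy" -> q2 [reject]
  "yyx" -> q2 [reject]
  "yyy" -> q2 [reject]

0 out of 8


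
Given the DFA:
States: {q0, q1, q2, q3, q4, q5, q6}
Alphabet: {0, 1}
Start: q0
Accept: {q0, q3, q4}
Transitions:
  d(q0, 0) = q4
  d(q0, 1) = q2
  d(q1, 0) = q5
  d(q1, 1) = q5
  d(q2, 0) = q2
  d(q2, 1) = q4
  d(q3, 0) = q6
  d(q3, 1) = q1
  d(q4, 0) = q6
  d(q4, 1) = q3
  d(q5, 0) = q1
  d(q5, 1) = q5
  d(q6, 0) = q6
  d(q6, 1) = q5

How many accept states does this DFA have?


Accept states listed: {q0, q3, q4}
Counting: q0(1) q3(2) q4(3)

3


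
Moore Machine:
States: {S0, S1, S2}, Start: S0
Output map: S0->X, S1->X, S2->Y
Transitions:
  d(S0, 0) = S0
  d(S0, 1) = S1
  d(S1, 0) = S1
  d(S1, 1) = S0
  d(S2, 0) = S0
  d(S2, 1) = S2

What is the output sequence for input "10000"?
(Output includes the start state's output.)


Start: S0 (output X)
  --1--> S1 (output X)
  --0--> S1 (output X)
  --0--> S1 (output X)
  --0--> S1 (output X)
  --0--> S1 (output X)

"XXXXXX"


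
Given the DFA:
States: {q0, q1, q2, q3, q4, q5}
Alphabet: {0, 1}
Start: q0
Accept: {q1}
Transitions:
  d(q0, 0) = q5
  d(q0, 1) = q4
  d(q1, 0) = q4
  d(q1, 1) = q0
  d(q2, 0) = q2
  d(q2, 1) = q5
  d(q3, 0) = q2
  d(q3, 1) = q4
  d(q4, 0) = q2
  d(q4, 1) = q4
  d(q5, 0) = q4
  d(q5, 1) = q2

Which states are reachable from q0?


BFS from q0:
  layer 0: {q0}
  layer 1: {q4, q5}
  layer 2: {q2}

{q0, q2, q4, q5}


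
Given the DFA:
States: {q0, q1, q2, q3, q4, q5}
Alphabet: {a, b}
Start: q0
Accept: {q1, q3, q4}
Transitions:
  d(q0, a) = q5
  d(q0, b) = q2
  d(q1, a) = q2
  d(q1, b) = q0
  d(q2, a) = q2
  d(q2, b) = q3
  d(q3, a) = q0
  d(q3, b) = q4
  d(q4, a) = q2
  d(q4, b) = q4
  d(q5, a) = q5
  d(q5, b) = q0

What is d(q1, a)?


Looking up transition d(q1, a)

q2


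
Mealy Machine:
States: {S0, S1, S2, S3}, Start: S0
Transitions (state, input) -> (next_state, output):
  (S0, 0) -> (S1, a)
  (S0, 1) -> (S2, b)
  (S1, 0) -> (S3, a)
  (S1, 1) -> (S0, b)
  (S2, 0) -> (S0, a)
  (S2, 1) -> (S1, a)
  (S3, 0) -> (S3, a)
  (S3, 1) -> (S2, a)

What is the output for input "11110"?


Step-by-step:
  (S0, 1) -> (S2, b)
  (S2, 1) -> (S1, a)
  (S1, 1) -> (S0, b)
  (S0, 1) -> (S2, b)
  (S2, 0) -> (S0, a)

"babba"


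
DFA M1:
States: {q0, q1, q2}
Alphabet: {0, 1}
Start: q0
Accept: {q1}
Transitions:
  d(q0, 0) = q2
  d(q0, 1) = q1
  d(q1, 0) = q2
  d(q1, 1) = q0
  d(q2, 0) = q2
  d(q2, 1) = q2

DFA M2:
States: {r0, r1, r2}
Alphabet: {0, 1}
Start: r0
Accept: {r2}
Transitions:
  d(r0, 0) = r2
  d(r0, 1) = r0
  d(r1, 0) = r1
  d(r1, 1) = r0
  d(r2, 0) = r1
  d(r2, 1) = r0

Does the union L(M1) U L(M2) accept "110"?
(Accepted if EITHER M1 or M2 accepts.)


M1: final=q2 accepted=False
M2: final=r2 accepted=True

Yes, union accepts


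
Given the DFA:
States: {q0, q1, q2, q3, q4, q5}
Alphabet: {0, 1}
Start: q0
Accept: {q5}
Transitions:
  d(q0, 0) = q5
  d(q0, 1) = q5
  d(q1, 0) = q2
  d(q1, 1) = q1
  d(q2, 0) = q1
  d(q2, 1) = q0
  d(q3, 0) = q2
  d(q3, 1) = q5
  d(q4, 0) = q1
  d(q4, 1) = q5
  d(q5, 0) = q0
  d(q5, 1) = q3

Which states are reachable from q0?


BFS from q0:
  layer 0: {q0}
  layer 1: {q5}
  layer 2: {q3}
  layer 3: {q2}
  layer 4: {q1}

{q0, q1, q2, q3, q5}


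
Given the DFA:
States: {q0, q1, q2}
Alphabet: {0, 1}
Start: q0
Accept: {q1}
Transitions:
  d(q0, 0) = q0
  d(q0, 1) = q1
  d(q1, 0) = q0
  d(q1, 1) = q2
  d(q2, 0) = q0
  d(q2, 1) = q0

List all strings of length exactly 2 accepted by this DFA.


All strings of length 2: 4 total
Accepted: 1

"01"


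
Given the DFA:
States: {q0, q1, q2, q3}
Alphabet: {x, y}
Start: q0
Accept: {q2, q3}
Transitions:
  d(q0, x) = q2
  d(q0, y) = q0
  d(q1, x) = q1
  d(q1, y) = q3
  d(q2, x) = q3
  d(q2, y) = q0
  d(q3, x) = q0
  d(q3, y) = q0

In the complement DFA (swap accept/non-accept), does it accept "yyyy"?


Trace: q0 -> q0 -> q0 -> q0 -> q0
Final: q0
Original accept: {q2, q3}
Complement: q0 is not in original accept

Yes, complement accepts (original rejects)


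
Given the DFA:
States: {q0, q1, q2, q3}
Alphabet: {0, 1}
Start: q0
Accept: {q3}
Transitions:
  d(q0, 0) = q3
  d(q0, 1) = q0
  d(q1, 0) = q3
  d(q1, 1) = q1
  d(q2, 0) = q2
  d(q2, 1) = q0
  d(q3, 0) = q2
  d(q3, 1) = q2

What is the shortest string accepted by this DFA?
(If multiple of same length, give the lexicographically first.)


BFS by string length (lex-first path to each state shown):
  len 0: q0<-""
  len 1: q0<-"1", q3<-"0"
Found accept state at length 1.

"0"


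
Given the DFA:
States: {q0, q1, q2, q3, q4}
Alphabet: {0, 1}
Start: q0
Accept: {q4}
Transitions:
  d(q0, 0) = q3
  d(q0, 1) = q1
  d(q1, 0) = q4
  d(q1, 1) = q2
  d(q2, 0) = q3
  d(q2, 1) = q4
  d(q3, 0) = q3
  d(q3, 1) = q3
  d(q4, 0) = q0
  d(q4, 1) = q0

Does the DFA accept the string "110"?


Trace: q0 -> q1 -> q2 -> q3
Final state: q3
Accept states: {q4}

No, rejected (final state q3 is not an accept state)


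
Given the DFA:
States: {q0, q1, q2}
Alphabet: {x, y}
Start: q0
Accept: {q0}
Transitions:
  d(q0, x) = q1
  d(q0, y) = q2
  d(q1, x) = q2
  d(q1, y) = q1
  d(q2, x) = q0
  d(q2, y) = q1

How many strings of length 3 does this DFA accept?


Enumerating all length-3 strings:
  "xxx" -> q0 [accept]
  "xxy" -> q1 [reject]
  "xyx" -> q2 [reject]
  "xyy" -> q1 [reject]
  "yxx" -> q1 [reject]
  "yxy" -> q2 [reject]
  "yyx" -> q2 [reject]
  "yyy" -> q1 [reject]

1 out of 8


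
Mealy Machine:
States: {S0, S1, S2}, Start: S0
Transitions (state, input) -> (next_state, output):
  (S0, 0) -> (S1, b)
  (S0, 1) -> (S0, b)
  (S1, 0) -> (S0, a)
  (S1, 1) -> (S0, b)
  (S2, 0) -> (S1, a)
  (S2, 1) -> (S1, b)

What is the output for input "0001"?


Step-by-step:
  (S0, 0) -> (S1, b)
  (S1, 0) -> (S0, a)
  (S0, 0) -> (S1, b)
  (S1, 1) -> (S0, b)

"babb"


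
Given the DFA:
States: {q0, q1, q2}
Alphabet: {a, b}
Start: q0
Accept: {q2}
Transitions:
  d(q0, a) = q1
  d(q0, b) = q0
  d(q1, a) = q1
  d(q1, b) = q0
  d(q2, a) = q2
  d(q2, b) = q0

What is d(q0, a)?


Looking up transition d(q0, a)

q1


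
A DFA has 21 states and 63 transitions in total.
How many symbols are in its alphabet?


Each state has exactly one transition per symbol.
|alphabet| = transitions / states = 63 / 21 = 3

3


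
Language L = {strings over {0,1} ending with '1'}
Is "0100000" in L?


last symbol = '0'

No, "0100000" is not in L


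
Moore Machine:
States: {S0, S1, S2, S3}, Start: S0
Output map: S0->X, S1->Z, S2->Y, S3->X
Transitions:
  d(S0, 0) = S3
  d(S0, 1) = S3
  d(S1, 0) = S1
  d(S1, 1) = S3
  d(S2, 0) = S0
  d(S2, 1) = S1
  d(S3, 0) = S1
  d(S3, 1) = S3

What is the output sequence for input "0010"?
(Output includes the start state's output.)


Start: S0 (output X)
  --0--> S3 (output X)
  --0--> S1 (output Z)
  --1--> S3 (output X)
  --0--> S1 (output Z)

"XXZXZ"


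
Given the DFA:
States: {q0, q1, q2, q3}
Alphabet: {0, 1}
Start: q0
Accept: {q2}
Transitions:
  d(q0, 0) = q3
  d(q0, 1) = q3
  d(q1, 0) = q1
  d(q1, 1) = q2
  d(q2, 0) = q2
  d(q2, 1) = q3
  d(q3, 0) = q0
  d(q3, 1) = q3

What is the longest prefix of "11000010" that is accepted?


Run the DFA, marking each prefix where the state is accepting:
  "" -> q0 [reject]
  "1" -> q3 [reject]
  "11" -> q3 [reject]
  "110" -> q0 [reject]
  "1100" -> q3 [reject]
  "11000" -> q0 [reject]
  "110000" -> q3 [reject]
  "1100001" -> q3 [reject]
  "11000010" -> q0 [reject]

No prefix is accepted


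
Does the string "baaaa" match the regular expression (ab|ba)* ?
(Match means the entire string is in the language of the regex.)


|string| = 5; first = 'b'; last = 'a'

No, "baaaa" does not match (ab|ba)*


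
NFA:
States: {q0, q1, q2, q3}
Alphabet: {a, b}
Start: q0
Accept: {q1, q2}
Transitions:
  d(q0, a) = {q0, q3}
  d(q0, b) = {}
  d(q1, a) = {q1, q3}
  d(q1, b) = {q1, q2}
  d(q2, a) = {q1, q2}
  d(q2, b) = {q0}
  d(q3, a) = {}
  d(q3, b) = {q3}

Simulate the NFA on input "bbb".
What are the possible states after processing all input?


Start: {q0}
  --b--> {}
  --b--> {}
  --b--> {}

{} (empty set, no valid transitions)


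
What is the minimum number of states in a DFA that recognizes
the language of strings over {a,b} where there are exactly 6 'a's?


States: count = 0, 1, ..., 6 (that's 7 states), plus a dead state for count > 6.
Total: 7 + 1 = 8. Accept = count-6 state.

8


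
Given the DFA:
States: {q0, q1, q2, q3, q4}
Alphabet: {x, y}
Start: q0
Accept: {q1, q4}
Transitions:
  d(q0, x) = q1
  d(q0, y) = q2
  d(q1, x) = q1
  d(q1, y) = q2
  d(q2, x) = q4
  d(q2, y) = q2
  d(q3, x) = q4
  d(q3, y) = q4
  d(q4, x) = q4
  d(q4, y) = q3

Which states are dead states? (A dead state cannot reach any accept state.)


Forward reachability from each state:
  q0 -> reaches accept state q1 (live)
  q1 -> reaches accept state q1 (live)
  q2 -> reaches accept state q4 (live)
  q3 -> reaches accept state q4 (live)
  q4 -> reaches accept state q4 (live)

None (all states can reach an accept state)


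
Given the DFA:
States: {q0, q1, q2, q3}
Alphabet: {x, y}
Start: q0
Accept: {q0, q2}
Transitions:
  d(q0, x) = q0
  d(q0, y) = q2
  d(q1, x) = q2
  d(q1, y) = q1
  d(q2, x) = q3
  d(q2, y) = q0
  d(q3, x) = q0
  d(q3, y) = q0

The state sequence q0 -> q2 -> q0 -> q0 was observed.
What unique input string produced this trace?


Trace back each transition to find the symbol:
  q0 --[y]--> q2
  q2 --[y]--> q0
  q0 --[x]--> q0

"yyx"


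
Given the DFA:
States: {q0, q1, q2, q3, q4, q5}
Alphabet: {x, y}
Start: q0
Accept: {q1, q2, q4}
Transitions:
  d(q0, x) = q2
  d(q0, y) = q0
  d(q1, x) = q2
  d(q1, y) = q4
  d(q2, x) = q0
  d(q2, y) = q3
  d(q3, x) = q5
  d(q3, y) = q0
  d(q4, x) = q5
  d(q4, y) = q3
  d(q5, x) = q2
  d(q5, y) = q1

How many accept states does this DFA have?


Accept states listed: {q1, q2, q4}
Counting: q1(1) q2(2) q4(3)

3


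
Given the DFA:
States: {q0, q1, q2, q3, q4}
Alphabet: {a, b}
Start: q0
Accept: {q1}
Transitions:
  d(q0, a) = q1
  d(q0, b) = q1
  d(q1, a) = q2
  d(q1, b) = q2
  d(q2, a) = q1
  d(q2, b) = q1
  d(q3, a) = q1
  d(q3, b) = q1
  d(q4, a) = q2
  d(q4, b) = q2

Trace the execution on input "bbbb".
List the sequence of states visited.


Input: bbbb
d(q0, b) = q1
d(q1, b) = q2
d(q2, b) = q1
d(q1, b) = q2


q0 -> q1 -> q2 -> q1 -> q2


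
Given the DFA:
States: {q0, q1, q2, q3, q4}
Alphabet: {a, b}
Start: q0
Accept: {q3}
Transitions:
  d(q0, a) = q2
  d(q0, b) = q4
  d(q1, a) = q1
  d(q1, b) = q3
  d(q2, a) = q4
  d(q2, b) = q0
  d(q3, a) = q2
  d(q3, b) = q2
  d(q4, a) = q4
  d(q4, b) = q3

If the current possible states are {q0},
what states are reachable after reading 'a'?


Apply transition on 'a' from each current state:
  d(q0, a) = q2

{q2}


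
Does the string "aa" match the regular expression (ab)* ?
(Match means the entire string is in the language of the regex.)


|string| = 2; first = 'a'; last = 'a'

No, "aa" does not match (ab)*


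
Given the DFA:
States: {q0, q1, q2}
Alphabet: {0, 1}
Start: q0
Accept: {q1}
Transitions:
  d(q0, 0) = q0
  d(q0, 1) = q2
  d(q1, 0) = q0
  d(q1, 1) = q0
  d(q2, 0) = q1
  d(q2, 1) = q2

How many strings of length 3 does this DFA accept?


Enumerating all length-3 strings:
  "000" -> q0 [reject]
  "001" -> q2 [reject]
  "010" -> q1 [accept]
  "011" -> q2 [reject]
  "100" -> q0 [reject]
  "101" -> q0 [reject]
  "110" -> q1 [accept]
  "111" -> q2 [reject]

2 out of 8


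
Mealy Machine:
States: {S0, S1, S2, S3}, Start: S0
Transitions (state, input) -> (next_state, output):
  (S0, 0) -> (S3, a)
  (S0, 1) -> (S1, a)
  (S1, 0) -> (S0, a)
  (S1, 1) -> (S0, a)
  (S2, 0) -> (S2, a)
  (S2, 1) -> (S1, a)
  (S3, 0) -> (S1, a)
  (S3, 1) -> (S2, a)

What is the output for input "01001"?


Step-by-step:
  (S0, 0) -> (S3, a)
  (S3, 1) -> (S2, a)
  (S2, 0) -> (S2, a)
  (S2, 0) -> (S2, a)
  (S2, 1) -> (S1, a)

"aaaaa"


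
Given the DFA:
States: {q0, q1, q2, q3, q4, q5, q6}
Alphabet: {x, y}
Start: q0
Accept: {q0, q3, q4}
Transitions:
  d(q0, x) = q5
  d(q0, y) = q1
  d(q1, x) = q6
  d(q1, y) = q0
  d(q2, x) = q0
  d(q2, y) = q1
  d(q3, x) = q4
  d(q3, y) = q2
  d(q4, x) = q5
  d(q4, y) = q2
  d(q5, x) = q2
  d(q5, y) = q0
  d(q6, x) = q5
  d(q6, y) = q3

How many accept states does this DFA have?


Accept states listed: {q0, q3, q4}
Counting: q0(1) q3(2) q4(3)

3


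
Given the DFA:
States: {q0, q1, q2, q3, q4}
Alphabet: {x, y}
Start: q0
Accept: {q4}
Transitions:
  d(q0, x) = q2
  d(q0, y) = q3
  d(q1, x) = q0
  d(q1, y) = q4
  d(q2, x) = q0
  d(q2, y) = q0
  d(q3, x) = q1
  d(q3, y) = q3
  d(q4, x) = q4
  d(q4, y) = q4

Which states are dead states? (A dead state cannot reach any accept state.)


Forward reachability from each state:
  q0 -> reaches accept state q4 (live)
  q1 -> reaches accept state q4 (live)
  q2 -> reaches accept state q4 (live)
  q3 -> reaches accept state q4 (live)
  q4 -> reaches accept state q4 (live)

None (all states can reach an accept state)


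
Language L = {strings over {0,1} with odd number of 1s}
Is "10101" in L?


count('1') = 3; 3 mod 2 = 1

Yes, "10101" is in L


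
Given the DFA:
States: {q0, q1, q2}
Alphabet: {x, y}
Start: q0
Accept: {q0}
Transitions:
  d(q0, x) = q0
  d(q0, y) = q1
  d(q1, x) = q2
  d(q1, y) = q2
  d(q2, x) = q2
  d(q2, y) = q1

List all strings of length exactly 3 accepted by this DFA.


All strings of length 3: 8 total
Accepted: 1

"xxx"


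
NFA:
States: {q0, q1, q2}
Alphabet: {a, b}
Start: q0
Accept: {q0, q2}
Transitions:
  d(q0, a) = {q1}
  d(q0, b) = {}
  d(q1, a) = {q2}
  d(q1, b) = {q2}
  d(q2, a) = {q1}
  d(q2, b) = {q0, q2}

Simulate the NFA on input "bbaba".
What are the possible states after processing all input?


Start: {q0}
  --b--> {}
  --b--> {}
  --a--> {}
  --b--> {}
  --a--> {}

{} (empty set, no valid transitions)


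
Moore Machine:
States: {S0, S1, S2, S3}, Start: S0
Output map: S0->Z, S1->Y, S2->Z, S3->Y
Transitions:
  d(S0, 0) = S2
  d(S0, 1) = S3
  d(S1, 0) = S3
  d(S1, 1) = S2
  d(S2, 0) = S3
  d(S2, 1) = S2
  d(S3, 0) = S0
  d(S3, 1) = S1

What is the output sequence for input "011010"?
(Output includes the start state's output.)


Start: S0 (output Z)
  --0--> S2 (output Z)
  --1--> S2 (output Z)
  --1--> S2 (output Z)
  --0--> S3 (output Y)
  --1--> S1 (output Y)
  --0--> S3 (output Y)

"ZZZZYYY"


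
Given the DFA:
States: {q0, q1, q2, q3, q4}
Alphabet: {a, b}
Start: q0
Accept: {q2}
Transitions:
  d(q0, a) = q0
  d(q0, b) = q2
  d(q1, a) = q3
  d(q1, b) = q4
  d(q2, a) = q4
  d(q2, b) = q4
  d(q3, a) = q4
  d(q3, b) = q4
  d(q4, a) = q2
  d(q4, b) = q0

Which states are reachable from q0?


BFS from q0:
  layer 0: {q0}
  layer 1: {q2}
  layer 2: {q4}

{q0, q2, q4}


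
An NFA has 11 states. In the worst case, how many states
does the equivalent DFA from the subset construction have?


Subset construction: one DFA state per subset of NFA states.
2^11 = 2048

2048


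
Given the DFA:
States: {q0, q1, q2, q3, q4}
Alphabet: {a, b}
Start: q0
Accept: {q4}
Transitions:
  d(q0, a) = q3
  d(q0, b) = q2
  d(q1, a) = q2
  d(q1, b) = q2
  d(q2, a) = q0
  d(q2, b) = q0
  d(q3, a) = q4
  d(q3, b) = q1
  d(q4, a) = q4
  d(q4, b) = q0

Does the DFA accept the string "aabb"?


Trace: q0 -> q3 -> q4 -> q0 -> q2
Final state: q2
Accept states: {q4}

No, rejected (final state q2 is not an accept state)


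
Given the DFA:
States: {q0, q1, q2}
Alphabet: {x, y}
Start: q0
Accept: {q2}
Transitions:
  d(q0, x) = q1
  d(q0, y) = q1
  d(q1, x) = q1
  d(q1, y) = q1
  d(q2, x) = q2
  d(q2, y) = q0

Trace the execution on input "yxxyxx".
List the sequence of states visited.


Input: yxxyxx
d(q0, y) = q1
d(q1, x) = q1
d(q1, x) = q1
d(q1, y) = q1
d(q1, x) = q1
d(q1, x) = q1


q0 -> q1 -> q1 -> q1 -> q1 -> q1 -> q1


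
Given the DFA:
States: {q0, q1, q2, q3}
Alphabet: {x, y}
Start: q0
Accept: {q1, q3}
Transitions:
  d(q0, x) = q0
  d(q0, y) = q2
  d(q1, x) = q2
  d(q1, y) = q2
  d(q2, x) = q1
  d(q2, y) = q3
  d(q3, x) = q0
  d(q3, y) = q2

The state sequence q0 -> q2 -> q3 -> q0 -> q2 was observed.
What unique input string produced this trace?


Trace back each transition to find the symbol:
  q0 --[y]--> q2
  q2 --[y]--> q3
  q3 --[x]--> q0
  q0 --[y]--> q2

"yyxy"


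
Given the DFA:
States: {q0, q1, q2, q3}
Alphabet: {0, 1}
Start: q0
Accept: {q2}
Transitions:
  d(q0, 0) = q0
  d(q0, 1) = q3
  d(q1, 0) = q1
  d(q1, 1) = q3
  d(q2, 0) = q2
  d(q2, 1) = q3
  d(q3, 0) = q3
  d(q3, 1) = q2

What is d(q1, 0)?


Looking up transition d(q1, 0)

q1


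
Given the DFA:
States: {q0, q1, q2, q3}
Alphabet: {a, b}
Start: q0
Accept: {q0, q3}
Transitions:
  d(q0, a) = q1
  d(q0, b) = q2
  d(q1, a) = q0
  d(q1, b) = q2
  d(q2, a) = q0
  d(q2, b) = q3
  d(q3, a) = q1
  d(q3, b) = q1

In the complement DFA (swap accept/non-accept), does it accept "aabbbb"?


Trace: q0 -> q1 -> q0 -> q2 -> q3 -> q1 -> q2
Final: q2
Original accept: {q0, q3}
Complement: q2 is not in original accept

Yes, complement accepts (original rejects)


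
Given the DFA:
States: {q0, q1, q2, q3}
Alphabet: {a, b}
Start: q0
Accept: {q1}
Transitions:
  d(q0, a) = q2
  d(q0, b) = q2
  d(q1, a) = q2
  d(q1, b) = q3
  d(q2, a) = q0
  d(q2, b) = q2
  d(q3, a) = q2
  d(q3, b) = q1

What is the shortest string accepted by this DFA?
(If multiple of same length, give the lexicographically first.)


BFS by string length (lex-first path to each state shown):
  len 0: q0<-""
  len 1: q2<-"a"
  len 2: q0<-"aa", q2<-"ab"
  len 3: q0<-"aba", q2<-"aaa"
  len 4: q0<-"aaaa", q2<-"aaab"
  len 5: q0<-"aaaba", q2<-"aaaaa"
  len 6: q0<-"aaaaaa", q2<-"aaaaab"
  len 7: q0<-"aaaaaba", q2<-"aaaaaaa"
  len 8: q0<-"aaaaaaaa", q2<-"aaaaaaab"

No string accepted (empty language)


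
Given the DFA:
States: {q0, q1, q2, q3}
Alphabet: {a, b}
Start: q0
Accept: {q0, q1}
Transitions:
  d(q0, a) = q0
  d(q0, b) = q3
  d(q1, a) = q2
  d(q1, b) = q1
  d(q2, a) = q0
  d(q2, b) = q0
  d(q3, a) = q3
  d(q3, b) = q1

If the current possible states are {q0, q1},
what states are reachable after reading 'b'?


Apply transition on 'b' from each current state:
  d(q0, b) = q3
  d(q1, b) = q1

{q1, q3}


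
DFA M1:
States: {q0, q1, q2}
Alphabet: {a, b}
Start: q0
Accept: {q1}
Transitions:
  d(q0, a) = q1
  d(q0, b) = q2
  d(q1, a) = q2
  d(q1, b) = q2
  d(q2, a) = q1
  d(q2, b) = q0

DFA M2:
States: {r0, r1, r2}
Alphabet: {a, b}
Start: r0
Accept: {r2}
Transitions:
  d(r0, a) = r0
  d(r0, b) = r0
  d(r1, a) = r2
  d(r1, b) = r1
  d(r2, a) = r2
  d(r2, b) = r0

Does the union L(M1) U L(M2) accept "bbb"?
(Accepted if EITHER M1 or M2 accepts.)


M1: final=q2 accepted=False
M2: final=r0 accepted=False

No, union rejects (neither accepts)


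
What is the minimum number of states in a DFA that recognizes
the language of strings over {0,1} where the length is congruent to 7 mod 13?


States track (length) mod 13.
Need 13 states: one per remainder 0..12; accept = remainder 7.

13


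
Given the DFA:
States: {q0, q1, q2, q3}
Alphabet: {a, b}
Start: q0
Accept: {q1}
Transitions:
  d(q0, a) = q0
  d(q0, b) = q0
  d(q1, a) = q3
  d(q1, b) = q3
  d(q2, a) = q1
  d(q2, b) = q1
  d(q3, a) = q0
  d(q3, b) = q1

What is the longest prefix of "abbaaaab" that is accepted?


Run the DFA, marking each prefix where the state is accepting:
  "" -> q0 [reject]
  "a" -> q0 [reject]
  "ab" -> q0 [reject]
  "abb" -> q0 [reject]
  "abba" -> q0 [reject]
  "abbaa" -> q0 [reject]
  "abbaaa" -> q0 [reject]
  "abbaaaa" -> q0 [reject]
  "abbaaaab" -> q0 [reject]

No prefix is accepted


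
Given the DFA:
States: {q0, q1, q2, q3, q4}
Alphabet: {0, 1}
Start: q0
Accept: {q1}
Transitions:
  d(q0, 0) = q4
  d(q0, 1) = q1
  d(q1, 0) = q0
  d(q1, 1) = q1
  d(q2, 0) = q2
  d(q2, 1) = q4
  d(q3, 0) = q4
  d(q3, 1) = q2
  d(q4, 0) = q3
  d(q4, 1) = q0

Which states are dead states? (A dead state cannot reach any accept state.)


Forward reachability from each state:
  q0 -> reaches accept state q1 (live)
  q1 -> reaches accept state q1 (live)
  q2 -> reaches accept state q1 (live)
  q3 -> reaches accept state q1 (live)
  q4 -> reaches accept state q1 (live)

None (all states can reach an accept state)


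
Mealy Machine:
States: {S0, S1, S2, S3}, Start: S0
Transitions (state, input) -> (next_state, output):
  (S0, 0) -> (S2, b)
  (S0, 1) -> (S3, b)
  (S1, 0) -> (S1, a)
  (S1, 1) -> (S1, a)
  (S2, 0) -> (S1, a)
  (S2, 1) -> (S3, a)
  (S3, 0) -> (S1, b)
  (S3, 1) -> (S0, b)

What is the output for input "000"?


Step-by-step:
  (S0, 0) -> (S2, b)
  (S2, 0) -> (S1, a)
  (S1, 0) -> (S1, a)

"baa"


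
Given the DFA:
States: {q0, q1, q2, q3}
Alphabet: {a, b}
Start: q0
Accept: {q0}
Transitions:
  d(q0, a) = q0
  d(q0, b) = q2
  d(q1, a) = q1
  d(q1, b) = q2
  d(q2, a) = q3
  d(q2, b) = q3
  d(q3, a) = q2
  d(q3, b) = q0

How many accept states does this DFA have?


Accept states listed: {q0}
Counting: q0(1)

1


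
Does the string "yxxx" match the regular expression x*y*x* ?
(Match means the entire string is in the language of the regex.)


|string| = 4; first = 'y'; last = 'x'

Yes, "yxxx" matches x*y*x*


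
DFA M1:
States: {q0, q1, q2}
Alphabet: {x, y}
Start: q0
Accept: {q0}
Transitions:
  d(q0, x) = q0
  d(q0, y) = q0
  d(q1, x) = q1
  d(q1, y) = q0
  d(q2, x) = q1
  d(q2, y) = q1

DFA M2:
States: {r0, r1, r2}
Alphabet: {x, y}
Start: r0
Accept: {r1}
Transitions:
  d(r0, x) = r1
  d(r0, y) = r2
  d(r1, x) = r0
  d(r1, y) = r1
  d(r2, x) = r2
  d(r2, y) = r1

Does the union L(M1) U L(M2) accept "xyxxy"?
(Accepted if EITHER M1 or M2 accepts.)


M1: final=q0 accepted=True
M2: final=r1 accepted=True

Yes, union accepts


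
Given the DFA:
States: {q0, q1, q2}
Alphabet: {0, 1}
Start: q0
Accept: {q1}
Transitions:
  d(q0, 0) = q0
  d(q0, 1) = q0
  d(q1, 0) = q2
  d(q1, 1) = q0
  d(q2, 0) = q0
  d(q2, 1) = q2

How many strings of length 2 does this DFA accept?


Enumerating all length-2 strings:
  "00" -> q0 [reject]
  "01" -> q0 [reject]
  "10" -> q0 [reject]
  "11" -> q0 [reject]

0 out of 4


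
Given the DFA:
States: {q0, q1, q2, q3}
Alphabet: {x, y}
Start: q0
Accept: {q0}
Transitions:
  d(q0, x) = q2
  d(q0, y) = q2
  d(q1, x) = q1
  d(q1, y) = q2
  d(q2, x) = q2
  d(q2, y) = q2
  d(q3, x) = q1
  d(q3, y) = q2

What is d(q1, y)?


Looking up transition d(q1, y)

q2


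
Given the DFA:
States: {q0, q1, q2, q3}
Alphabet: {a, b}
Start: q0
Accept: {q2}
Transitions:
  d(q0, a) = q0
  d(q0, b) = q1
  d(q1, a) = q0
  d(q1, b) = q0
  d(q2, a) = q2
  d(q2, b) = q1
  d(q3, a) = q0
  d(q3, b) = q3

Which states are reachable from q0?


BFS from q0:
  layer 0: {q0}
  layer 1: {q1}

{q0, q1}


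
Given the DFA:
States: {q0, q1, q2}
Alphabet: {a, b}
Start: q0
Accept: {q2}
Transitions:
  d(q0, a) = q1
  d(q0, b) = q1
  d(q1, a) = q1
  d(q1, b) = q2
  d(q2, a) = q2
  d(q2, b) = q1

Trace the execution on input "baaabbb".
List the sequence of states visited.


Input: baaabbb
d(q0, b) = q1
d(q1, a) = q1
d(q1, a) = q1
d(q1, a) = q1
d(q1, b) = q2
d(q2, b) = q1
d(q1, b) = q2


q0 -> q1 -> q1 -> q1 -> q1 -> q2 -> q1 -> q2


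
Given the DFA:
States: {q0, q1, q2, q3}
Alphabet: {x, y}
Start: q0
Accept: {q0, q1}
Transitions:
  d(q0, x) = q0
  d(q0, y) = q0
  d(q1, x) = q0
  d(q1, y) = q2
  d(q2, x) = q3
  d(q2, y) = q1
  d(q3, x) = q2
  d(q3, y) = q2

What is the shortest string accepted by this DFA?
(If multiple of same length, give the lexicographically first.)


BFS by string length (lex-first path to each state shown):
  len 0: q0<-""
Found accept state at length 0.

"" (empty string)


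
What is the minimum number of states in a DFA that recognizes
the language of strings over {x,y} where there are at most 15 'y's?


States: count = 0, 1, ..., 15 (all accepting; 16 states), plus a dead state for count > 15.
Total: 16 + 1 = 17.

17


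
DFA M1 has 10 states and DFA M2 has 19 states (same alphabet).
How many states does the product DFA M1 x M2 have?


Product construction pairs every M1 state with every M2 state.
10 * 19 = 190

190


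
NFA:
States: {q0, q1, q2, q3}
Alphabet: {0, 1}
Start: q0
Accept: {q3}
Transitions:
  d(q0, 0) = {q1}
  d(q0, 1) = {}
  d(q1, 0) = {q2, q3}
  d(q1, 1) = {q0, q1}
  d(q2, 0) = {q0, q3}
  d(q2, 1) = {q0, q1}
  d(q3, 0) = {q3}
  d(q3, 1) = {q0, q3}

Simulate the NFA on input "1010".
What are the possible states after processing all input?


Start: {q0}
  --1--> {}
  --0--> {}
  --1--> {}
  --0--> {}

{} (empty set, no valid transitions)


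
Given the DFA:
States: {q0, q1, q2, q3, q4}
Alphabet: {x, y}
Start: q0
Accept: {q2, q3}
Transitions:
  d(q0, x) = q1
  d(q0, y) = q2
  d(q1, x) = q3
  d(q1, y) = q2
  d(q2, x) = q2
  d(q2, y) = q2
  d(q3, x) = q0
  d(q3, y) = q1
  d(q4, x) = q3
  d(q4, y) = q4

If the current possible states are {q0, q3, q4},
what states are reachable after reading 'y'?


Apply transition on 'y' from each current state:
  d(q0, y) = q2
  d(q3, y) = q1
  d(q4, y) = q4

{q1, q2, q4}


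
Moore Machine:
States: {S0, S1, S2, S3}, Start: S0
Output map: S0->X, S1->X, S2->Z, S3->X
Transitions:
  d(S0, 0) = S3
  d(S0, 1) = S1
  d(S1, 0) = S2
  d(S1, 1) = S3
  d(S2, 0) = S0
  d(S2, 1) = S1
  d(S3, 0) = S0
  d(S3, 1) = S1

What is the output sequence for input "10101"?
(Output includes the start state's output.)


Start: S0 (output X)
  --1--> S1 (output X)
  --0--> S2 (output Z)
  --1--> S1 (output X)
  --0--> S2 (output Z)
  --1--> S1 (output X)

"XXZXZX"


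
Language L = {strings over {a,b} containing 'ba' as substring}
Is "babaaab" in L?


'ba' occurs at index 0

Yes, "babaaab" is in L


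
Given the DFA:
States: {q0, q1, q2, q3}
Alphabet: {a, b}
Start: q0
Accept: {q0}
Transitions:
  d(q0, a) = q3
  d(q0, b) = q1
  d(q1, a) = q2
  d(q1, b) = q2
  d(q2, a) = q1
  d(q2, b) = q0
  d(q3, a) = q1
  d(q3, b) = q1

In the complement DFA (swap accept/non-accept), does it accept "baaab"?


Trace: q0 -> q1 -> q2 -> q1 -> q2 -> q0
Final: q0
Original accept: {q0}
Complement: q0 is in original accept

No, complement rejects (original accepts)


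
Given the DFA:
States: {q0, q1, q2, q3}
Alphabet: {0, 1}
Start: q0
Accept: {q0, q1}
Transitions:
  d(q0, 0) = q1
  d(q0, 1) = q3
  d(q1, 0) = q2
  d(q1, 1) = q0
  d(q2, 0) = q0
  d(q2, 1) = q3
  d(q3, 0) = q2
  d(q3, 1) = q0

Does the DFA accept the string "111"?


Trace: q0 -> q3 -> q0 -> q3
Final state: q3
Accept states: {q0, q1}

No, rejected (final state q3 is not an accept state)


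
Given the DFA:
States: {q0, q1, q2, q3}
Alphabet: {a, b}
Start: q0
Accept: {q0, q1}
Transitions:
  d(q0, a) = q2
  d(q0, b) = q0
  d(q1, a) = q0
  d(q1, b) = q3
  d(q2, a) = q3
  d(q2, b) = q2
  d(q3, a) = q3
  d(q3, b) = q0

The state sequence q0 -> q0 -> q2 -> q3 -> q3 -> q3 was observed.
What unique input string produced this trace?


Trace back each transition to find the symbol:
  q0 --[b]--> q0
  q0 --[a]--> q2
  q2 --[a]--> q3
  q3 --[a]--> q3
  q3 --[a]--> q3

"baaaa"


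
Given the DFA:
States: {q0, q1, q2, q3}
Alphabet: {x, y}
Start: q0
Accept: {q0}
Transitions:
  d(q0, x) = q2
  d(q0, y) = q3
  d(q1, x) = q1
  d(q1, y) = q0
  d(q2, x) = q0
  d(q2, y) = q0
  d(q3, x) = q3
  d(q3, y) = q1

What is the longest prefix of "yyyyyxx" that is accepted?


Run the DFA, marking each prefix where the state is accepting:
  "" -> q0 [accept]
  "y" -> q3 [reject]
  "yy" -> q1 [reject]
  "yyy" -> q0 [accept]
  "yyyy" -> q3 [reject]
  "yyyyy" -> q1 [reject]
  "yyyyyx" -> q1 [reject]
  "yyyyyxx" -> q1 [reject]

"yyy"


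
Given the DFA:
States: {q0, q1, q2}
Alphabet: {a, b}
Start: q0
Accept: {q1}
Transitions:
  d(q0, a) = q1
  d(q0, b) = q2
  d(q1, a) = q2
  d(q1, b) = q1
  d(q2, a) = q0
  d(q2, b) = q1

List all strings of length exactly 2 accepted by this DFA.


All strings of length 2: 4 total
Accepted: 2

"ab", "bb"


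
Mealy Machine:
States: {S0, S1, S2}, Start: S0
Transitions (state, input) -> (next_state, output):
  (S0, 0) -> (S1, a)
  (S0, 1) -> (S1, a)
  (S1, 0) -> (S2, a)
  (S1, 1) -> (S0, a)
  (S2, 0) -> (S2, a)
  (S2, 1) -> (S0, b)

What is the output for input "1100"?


Step-by-step:
  (S0, 1) -> (S1, a)
  (S1, 1) -> (S0, a)
  (S0, 0) -> (S1, a)
  (S1, 0) -> (S2, a)

"aaaa"


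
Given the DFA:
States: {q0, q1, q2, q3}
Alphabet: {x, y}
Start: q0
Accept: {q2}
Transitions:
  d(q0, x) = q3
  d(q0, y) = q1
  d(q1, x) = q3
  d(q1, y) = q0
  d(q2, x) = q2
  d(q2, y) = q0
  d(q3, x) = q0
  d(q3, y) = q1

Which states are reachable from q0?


BFS from q0:
  layer 0: {q0}
  layer 1: {q1, q3}

{q0, q1, q3}


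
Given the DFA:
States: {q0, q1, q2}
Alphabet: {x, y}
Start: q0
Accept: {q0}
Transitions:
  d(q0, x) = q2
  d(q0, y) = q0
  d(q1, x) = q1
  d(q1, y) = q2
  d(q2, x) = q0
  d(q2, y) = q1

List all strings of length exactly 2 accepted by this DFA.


All strings of length 2: 4 total
Accepted: 2

"xx", "yy"


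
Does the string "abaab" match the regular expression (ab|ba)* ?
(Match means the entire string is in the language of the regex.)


|string| = 5; first = 'a'; last = 'b'

No, "abaab" does not match (ab|ba)*


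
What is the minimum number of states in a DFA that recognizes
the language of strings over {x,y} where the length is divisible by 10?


States track (length) mod 10.
Need 10 states: one per remainder 0..9; accept = remainder 0.

10


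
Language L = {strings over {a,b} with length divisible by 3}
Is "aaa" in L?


length = 3; 3 mod 3 = 0

Yes, "aaa" is in L


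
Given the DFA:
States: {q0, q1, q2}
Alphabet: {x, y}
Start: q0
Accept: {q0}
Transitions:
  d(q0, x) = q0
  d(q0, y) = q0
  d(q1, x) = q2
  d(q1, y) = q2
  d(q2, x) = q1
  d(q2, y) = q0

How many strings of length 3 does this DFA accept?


Enumerating all length-3 strings:
  "xxx" -> q0 [accept]
  "xxy" -> q0 [accept]
  "xyx" -> q0 [accept]
  "xyy" -> q0 [accept]
  "yxx" -> q0 [accept]
  "yxy" -> q0 [accept]
  "yyx" -> q0 [accept]
  "yyy" -> q0 [accept]

8 out of 8


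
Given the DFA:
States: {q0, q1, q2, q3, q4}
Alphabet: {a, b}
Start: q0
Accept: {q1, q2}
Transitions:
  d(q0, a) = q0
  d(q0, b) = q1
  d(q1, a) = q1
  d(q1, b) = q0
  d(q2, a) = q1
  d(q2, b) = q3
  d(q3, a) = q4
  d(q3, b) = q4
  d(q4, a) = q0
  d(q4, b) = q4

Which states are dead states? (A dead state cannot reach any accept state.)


Forward reachability from each state:
  q0 -> reaches accept state q1 (live)
  q1 -> reaches accept state q1 (live)
  q2 -> reaches accept state q1 (live)
  q3 -> reaches accept state q1 (live)
  q4 -> reaches accept state q1 (live)

None (all states can reach an accept state)


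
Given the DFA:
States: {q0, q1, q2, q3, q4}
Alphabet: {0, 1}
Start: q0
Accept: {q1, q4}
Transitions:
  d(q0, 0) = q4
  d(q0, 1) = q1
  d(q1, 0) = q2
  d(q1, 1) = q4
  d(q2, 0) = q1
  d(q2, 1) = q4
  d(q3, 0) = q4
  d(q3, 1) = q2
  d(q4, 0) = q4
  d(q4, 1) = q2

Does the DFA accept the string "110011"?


Trace: q0 -> q1 -> q4 -> q4 -> q4 -> q2 -> q4
Final state: q4
Accept states: {q1, q4}

Yes, accepted (final state q4 is an accept state)


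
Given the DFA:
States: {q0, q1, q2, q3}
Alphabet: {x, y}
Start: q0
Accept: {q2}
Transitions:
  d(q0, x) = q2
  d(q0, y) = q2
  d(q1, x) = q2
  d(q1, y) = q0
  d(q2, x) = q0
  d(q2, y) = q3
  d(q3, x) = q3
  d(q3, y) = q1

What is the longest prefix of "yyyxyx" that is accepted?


Run the DFA, marking each prefix where the state is accepting:
  "" -> q0 [reject]
  "y" -> q2 [accept]
  "yy" -> q3 [reject]
  "yyy" -> q1 [reject]
  "yyyx" -> q2 [accept]
  "yyyxy" -> q3 [reject]
  "yyyxyx" -> q3 [reject]

"yyyx"


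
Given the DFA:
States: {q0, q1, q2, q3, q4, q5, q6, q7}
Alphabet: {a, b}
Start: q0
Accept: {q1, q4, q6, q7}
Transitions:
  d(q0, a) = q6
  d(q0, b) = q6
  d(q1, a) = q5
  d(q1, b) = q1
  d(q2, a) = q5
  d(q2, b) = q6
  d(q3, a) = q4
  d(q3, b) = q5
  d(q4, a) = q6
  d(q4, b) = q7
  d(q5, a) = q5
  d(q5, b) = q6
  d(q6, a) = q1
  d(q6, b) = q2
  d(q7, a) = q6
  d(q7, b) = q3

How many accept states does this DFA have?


Accept states listed: {q1, q4, q6, q7}
Counting: q1(1) q4(2) q6(3) q7(4)

4


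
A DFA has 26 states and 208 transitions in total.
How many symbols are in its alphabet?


Each state has exactly one transition per symbol.
|alphabet| = transitions / states = 208 / 26 = 8

8


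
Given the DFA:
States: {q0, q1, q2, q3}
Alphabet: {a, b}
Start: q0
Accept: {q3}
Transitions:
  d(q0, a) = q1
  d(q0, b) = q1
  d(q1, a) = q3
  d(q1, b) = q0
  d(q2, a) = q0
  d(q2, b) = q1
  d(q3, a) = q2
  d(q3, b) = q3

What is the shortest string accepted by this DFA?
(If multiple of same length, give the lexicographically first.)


BFS by string length (lex-first path to each state shown):
  len 0: q0<-""
  len 1: q1<-"a"
  len 2: q0<-"ab", q3<-"aa"
Found accept state at length 2.

"aa"


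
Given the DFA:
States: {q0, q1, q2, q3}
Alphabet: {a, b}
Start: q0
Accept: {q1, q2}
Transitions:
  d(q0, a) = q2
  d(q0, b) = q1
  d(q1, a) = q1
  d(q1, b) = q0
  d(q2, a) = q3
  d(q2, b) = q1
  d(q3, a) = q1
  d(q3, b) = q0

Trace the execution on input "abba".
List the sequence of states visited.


Input: abba
d(q0, a) = q2
d(q2, b) = q1
d(q1, b) = q0
d(q0, a) = q2


q0 -> q2 -> q1 -> q0 -> q2


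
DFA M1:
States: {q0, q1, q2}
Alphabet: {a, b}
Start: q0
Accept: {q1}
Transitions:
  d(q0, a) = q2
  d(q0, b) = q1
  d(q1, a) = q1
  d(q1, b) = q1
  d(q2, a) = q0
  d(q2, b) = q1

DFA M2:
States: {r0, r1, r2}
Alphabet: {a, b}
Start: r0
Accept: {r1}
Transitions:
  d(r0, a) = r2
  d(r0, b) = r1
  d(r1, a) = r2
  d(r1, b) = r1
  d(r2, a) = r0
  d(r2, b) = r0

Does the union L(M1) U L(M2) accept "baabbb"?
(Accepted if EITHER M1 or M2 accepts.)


M1: final=q1 accepted=True
M2: final=r1 accepted=True

Yes, union accepts


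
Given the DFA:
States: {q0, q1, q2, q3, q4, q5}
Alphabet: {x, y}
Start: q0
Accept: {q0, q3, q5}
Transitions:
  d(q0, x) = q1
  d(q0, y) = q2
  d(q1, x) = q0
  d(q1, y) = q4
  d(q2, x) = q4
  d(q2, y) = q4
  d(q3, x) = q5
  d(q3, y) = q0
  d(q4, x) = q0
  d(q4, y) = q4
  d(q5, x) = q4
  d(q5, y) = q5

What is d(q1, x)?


Looking up transition d(q1, x)

q0


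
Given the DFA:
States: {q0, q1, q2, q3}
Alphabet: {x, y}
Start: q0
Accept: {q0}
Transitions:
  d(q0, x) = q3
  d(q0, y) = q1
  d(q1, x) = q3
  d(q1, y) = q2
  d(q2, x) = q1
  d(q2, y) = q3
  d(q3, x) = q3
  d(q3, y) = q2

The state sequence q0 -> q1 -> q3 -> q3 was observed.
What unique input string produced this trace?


Trace back each transition to find the symbol:
  q0 --[y]--> q1
  q1 --[x]--> q3
  q3 --[x]--> q3

"yxx"


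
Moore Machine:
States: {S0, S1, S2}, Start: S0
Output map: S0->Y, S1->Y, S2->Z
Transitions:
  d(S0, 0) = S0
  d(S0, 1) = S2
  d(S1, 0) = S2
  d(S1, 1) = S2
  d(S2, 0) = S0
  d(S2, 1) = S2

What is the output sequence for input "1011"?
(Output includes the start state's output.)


Start: S0 (output Y)
  --1--> S2 (output Z)
  --0--> S0 (output Y)
  --1--> S2 (output Z)
  --1--> S2 (output Z)

"YZYZZ"


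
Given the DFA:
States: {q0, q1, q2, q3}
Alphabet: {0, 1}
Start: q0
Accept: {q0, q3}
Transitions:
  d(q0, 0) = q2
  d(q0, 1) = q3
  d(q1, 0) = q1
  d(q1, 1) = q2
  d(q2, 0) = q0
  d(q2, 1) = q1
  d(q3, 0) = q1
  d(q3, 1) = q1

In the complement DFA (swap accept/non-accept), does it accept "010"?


Trace: q0 -> q2 -> q1 -> q1
Final: q1
Original accept: {q0, q3}
Complement: q1 is not in original accept

Yes, complement accepts (original rejects)


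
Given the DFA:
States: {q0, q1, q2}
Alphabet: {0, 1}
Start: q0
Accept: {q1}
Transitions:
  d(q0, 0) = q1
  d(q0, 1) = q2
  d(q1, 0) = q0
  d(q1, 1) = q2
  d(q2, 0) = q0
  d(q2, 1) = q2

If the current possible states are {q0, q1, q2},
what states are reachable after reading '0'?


Apply transition on '0' from each current state:
  d(q0, 0) = q1
  d(q1, 0) = q0
  d(q2, 0) = q0

{q0, q1}


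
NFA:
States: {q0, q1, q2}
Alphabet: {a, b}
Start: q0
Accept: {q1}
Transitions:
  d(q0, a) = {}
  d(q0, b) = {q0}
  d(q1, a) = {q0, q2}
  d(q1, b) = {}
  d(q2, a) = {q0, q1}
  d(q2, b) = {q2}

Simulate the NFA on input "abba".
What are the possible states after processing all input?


Start: {q0}
  --a--> {}
  --b--> {}
  --b--> {}
  --a--> {}

{} (empty set, no valid transitions)


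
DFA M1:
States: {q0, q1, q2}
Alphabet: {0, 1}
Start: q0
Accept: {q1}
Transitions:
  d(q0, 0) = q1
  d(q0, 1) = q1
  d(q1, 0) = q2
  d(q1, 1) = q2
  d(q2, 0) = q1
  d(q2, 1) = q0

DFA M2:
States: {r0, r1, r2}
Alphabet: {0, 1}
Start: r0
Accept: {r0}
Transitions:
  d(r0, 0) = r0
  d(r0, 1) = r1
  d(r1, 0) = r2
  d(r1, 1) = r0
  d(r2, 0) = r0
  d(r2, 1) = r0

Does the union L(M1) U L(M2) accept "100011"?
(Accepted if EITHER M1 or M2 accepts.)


M1: final=q1 accepted=True
M2: final=r0 accepted=True

Yes, union accepts


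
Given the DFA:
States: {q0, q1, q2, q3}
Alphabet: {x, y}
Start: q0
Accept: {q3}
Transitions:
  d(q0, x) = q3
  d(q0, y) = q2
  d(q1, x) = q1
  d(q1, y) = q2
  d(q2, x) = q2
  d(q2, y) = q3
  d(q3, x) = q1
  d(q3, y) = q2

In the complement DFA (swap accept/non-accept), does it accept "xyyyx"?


Trace: q0 -> q3 -> q2 -> q3 -> q2 -> q2
Final: q2
Original accept: {q3}
Complement: q2 is not in original accept

Yes, complement accepts (original rejects)


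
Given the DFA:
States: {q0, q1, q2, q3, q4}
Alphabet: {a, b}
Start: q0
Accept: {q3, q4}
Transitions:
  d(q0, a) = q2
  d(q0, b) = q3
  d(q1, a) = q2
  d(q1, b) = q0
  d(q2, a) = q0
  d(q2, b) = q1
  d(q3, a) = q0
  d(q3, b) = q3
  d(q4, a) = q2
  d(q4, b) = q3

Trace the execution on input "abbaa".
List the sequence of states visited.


Input: abbaa
d(q0, a) = q2
d(q2, b) = q1
d(q1, b) = q0
d(q0, a) = q2
d(q2, a) = q0


q0 -> q2 -> q1 -> q0 -> q2 -> q0


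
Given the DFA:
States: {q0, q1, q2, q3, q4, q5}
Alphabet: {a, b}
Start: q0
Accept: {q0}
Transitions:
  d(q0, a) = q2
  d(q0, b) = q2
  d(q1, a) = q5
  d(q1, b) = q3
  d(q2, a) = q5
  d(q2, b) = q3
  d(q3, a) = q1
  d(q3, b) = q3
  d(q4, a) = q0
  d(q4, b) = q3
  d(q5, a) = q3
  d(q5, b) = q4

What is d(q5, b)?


Looking up transition d(q5, b)

q4


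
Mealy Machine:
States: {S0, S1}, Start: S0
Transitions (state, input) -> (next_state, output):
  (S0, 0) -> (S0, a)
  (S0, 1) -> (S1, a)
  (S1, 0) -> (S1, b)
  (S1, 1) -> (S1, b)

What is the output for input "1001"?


Step-by-step:
  (S0, 1) -> (S1, a)
  (S1, 0) -> (S1, b)
  (S1, 0) -> (S1, b)
  (S1, 1) -> (S1, b)

"abbb"


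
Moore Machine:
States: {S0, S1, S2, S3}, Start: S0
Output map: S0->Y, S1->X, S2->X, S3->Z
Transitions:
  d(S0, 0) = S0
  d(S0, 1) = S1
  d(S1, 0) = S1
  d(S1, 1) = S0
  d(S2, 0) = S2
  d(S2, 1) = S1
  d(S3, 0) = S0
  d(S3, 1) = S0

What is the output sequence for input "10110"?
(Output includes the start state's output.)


Start: S0 (output Y)
  --1--> S1 (output X)
  --0--> S1 (output X)
  --1--> S0 (output Y)
  --1--> S1 (output X)
  --0--> S1 (output X)

"YXXYXX"


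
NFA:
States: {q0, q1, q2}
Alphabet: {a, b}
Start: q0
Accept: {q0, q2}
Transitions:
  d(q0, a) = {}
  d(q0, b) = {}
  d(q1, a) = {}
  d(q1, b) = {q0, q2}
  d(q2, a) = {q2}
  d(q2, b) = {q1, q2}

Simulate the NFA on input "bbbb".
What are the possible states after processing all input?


Start: {q0}
  --b--> {}
  --b--> {}
  --b--> {}
  --b--> {}

{} (empty set, no valid transitions)


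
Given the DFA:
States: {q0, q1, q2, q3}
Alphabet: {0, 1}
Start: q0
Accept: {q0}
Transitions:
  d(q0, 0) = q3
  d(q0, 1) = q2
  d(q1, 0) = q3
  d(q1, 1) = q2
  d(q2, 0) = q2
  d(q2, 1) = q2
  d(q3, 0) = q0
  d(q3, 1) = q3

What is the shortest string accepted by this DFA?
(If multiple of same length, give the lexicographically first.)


BFS by string length (lex-first path to each state shown):
  len 0: q0<-""
Found accept state at length 0.

"" (empty string)


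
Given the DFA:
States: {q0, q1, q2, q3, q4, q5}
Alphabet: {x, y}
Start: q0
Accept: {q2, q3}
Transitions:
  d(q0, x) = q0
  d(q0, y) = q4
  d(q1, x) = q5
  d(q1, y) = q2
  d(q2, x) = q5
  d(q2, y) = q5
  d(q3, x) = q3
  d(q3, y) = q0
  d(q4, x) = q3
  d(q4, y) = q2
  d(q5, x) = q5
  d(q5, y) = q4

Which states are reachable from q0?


BFS from q0:
  layer 0: {q0}
  layer 1: {q4}
  layer 2: {q2, q3}
  layer 3: {q5}

{q0, q2, q3, q4, q5}
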